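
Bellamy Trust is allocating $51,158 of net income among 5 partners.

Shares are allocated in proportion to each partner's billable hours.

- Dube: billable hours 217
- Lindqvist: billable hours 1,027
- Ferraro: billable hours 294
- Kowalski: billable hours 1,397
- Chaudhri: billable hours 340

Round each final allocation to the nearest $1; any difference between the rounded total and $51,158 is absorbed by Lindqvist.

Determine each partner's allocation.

Combined billable hours = 3,275.
Raw shares: Dube 217/3,275 × $51,158 = 3,389.71; Lindqvist 1,027/3,275 × $51,158 = 16,042.52; Ferraro 294/3,275 × $51,158 = 4,592.504; Kowalski 1,397/3,275 × $51,158 = 21,822.21; Chaudhri 340/3,275 × $51,158 = 5,311.06.
After rounding ($1): Dube $3,390; Lindqvist $16,043; Ferraro $4,593; Kowalski $21,822; Chaudhri $5,311. Sum = $51,159.
Difference $51,158 − $51,159 = −$1 applied to Lindqvist: Lindqvist becomes $16,042.

Dube: $3,390 | Lindqvist: $16,042 | Ferraro: $4,593 | Kowalski: $21,822 | Chaudhri: $5,311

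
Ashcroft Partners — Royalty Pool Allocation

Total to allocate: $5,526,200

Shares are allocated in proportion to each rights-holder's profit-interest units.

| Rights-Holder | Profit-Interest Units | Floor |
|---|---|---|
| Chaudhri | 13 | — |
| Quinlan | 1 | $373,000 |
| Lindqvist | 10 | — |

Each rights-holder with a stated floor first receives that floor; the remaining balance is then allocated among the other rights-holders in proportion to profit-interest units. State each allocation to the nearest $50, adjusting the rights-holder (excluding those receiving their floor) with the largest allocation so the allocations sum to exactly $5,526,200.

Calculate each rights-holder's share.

Chaudhri: $2,912,700; Quinlan: $373,000; Lindqvist: $2,240,500

Fund the minimums — Quinlan $373,000. Remaining pool $5,153,200.
Remaining pool split over remaining profit-interest units 23: Chaudhri 2,912,678.26 → $2,912,700; Lindqvist 2,240,521.74 → $2,240,500.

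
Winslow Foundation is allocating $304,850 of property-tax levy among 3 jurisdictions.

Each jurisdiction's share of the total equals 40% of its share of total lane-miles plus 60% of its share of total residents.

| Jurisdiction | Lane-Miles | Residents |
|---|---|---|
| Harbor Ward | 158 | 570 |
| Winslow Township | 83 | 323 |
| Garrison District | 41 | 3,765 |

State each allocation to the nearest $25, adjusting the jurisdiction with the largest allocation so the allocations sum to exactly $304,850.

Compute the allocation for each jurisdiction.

Harbor Ward: $90,700 | Winslow Township: $48,575 | Garrison District: $165,575

Totals — lane-miles 282, residents 4,658.
Blended shares (40% lane-miles + 60% residents): Harbor Ward 0.2975; Winslow Township 0.1593; Garrison District 0.5431.
Pro-rata amounts: Harbor Ward 90,703.71; Winslow Township 48,573.68; Garrison District 165,572.61.
Rounded to nearest $25: Harbor Ward $90,700; Winslow Township $48,575; Garrison District $165,575. Sum = $304,850.
Rounded total matches; no reconciliation needed.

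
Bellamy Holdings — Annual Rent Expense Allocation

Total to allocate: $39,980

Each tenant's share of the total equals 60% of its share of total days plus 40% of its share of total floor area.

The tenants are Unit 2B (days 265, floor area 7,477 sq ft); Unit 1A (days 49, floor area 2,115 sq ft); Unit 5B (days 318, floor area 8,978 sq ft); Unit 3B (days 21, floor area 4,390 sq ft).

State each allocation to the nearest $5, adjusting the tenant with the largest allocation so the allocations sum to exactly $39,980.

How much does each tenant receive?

Days total 653; floor area total 22,960.
Combined weights (60% days + 40% floor area): Unit 2B 0.3738; Unit 1A 0.0819; Unit 5B 0.4486; Unit 3B 0.0958.
Pro-rata amounts: Unit 2B 14,942.64; Unit 1A 3,273.15; Unit 5B 17,935.07; Unit 3B 3,829.14.
Rounded to nearest $5: Unit 2B $14,945; Unit 1A $3,275; Unit 5B $17,935; Unit 3B $3,830. Sum = $39,985.
Difference $39,980 − $39,985 = −$5 applied to largest allocation (Unit 5B): Unit 5B becomes $17,930.

Unit 2B: $14,945 · Unit 1A: $3,275 · Unit 5B: $17,930 · Unit 3B: $3,830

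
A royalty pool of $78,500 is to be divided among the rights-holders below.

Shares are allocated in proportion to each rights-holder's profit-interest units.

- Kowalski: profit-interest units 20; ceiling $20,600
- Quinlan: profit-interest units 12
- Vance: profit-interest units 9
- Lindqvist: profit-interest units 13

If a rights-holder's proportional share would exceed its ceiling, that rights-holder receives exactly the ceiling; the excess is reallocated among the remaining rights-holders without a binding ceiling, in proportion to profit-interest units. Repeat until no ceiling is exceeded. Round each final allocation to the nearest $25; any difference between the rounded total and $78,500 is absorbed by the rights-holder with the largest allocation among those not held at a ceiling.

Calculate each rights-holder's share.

Kowalski: $20,600 | Quinlan: $20,425 | Vance: $15,325 | Lindqvist: $22,150

Total profit-interest units = 54.
Unconstrained shares: Kowalski 29,074.07; Quinlan 17,444.44; Vance 13,083.33; Lindqvist 18,898.15.
Held at cap: Kowalski ($20,600); balance $57,900 reallocated over remaining profit-interest units 34.
Shares after redistribution: Quinlan 20,435.29 → $20,425; Vance 15,326.47 → $15,325; Lindqvist 22,138.24 → $22,150.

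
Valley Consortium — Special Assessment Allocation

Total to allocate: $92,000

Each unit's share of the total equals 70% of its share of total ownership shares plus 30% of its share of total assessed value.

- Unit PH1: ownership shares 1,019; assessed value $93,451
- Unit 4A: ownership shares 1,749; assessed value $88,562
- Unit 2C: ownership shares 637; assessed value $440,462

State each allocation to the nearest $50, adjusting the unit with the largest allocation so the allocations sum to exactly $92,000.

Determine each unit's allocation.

Unit PH1: $23,400; Unit 4A: $37,000; Unit 2C: $31,600

Totals — ownership shares 3,405, assessed value 622,475.
Composite weights (70% ownership shares + 30% assessed value): Unit PH1 0.2545; Unit 4A 0.4022; Unit 2C 0.3432.
Unrounded shares: Unit PH1 23,416.25; Unit 4A 37,006.23; Unit 2C 31,577.51.
After rounding ($50): Unit PH1 $23,400; Unit 4A $37,000; Unit 2C $31,600. Sum = $92,000.
Rounded total matches; no reconciliation needed.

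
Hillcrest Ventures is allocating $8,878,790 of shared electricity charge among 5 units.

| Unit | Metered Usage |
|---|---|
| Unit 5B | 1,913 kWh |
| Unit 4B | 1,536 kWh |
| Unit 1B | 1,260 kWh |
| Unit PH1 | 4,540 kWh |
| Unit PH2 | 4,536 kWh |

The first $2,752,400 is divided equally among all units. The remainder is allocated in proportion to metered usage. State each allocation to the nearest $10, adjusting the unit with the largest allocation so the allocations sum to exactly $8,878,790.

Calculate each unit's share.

First tranche $2,752,400 split equally: $550,480 each.
Remainder $6,126,390 by metered usage (total 13,785): Unit 5B 850,183.83 → $850,180; Unit 4B 682,635.84 → $682,640; Unit 1B 559,974.71 → $559,970; Unit PH1 2,017,686.66 → $2,017,690; Unit PH2 2,015,908.96 → $2,015,910.
Totals: Unit 5B $550,480 + $850,180 = $1,400,660; Unit 4B $550,480 + $682,640 = $1,233,120; Unit 1B $550,480 + $559,970 = $1,110,450; Unit PH1 $550,480 + $2,017,690 = $2,568,170; Unit PH2 $550,480 + $2,015,910 = $2,566,390.

Unit 5B: $1,400,660 | Unit 4B: $1,233,120 | Unit 1B: $1,110,450 | Unit PH1: $2,568,170 | Unit PH2: $2,566,390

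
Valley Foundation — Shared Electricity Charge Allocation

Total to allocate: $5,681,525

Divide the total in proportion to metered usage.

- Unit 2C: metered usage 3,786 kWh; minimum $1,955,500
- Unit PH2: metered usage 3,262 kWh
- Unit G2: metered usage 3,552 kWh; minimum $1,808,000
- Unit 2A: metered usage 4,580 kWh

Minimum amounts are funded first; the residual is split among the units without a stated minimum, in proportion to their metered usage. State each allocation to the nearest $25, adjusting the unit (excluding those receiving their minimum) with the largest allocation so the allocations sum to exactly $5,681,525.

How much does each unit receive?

Unit 2C: $1,955,500; Unit PH2: $797,825; Unit G2: $1,808,000; Unit 2A: $1,120,200

Guaranteed amounts: Unit 2C $1,955,500; Unit G2 $1,808,000. Residual $1,918,025.
Residual split over remaining metered usage 7,842: Unit PH2 797,831.87 → $797,825; Unit 2A 1,120,193.13 → $1,120,200.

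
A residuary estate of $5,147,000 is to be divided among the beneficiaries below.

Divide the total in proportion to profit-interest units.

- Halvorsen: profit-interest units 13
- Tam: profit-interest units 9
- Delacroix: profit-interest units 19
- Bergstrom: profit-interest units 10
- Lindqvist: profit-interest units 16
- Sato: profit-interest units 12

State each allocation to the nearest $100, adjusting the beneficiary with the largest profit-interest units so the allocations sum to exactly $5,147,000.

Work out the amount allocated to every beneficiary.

Halvorsen: $847,000; Tam: $586,400; Delacroix: $1,237,900; Bergstrom: $651,500; Lindqvist: $1,042,400; Sato: $781,800

Total profit-interest units = 13 + 9 + 19 + 10 + 16 + 12 = 79.
Proportional shares: Halvorsen 846,974.68; Tam 586,367.09; Delacroix 1,237,886.08; Bergstrom 651,518.99; Lindqvist 1,042,430.38; Sato 781,822.78.
Rounded to nearest $100: Halvorsen $847,000; Tam $586,400; Delacroix $1,237,900; Bergstrom $651,500; Lindqvist $1,042,400; Sato $781,800. Sum = $5,147,000.
No rounding difference to absorb.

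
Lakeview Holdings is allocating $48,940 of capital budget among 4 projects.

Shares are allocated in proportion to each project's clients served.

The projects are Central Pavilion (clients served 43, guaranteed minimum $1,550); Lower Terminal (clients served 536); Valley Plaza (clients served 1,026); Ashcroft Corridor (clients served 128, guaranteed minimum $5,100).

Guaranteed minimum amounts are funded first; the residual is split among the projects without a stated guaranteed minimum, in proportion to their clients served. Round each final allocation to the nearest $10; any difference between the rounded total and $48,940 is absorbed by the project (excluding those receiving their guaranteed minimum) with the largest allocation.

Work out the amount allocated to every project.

Guaranteed amounts: Central Pavilion $1,550; Ashcroft Corridor $5,100. Residual $42,290.
Residual split over remaining clients served 1,562: Lower Terminal 14,511.81 → $14,510; Valley Plaza 27,778.19 → $27,780.

Central Pavilion: $1,550 | Lower Terminal: $14,510 | Valley Plaza: $27,780 | Ashcroft Corridor: $5,100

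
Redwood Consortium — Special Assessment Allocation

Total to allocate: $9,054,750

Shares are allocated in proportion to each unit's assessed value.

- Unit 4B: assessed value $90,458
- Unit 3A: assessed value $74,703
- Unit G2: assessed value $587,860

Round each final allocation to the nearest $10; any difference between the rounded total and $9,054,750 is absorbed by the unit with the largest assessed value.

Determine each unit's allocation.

Sum of assessed value: 90,458 + 74,703 + 587,860 = 753,021.
Unrounded shares: Unit 4B 1,087,718.11; Unit 3A 898,271.08; Unit G2 7,068,760.81.
Rounded to nearest $10: Unit 4B $1,087,720; Unit 3A $898,270; Unit G2 $7,068,760. Sum = $9,054,750.
Rounded total matches; no reconciliation needed.

Unit 4B: $1,087,720; Unit 3A: $898,270; Unit G2: $7,068,760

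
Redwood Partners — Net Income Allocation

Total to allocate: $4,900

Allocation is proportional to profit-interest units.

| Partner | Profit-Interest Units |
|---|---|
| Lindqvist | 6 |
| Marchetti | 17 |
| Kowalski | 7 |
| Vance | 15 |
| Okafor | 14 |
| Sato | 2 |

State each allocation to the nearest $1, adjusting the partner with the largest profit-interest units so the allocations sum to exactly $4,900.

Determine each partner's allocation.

Lindqvist: $482 · Marchetti: $1,365 · Kowalski: $562 · Vance: $1,205 · Okafor: $1,125 · Sato: $161

Combined profit-interest units = 61.
Proportional shares: Lindqvist 6/61 × $4,900 = 481.97; Marchetti 17/61 × $4,900 = 1,365.57; Kowalski 7/61 × $4,900 = 562.30; Vance 15/61 × $4,900 = 1,204.92; Okafor 14/61 × $4,900 = 1,124.59; Sato 2/61 × $4,900 = 160.66.
At nearest $1: Lindqvist $482; Marchetti $1,366; Kowalski $562; Vance $1,205; Okafor $1,125; Sato $161. Sum = $4,901.
Difference $4,900 − $4,901 = −$1 applied to largest profit-interest units (Marchetti): Marchetti becomes $1,365.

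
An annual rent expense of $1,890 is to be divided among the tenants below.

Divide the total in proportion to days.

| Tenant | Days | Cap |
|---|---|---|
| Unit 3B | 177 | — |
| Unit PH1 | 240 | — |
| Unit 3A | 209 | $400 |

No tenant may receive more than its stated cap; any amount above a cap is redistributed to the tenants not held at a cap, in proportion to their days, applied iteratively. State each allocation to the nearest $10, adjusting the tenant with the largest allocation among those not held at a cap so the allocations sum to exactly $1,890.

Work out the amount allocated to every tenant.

Unit 3B: $630; Unit PH1: $860; Unit 3A: $400

Total days = 626.
Pro-rata shares before constraints: Unit 3B 534.39; Unit PH1 724.60; Unit 3A 631.01.
Held at cap: Unit 3A ($400); balance $1,490 reallocated over remaining days 417.
Shares after redistribution: Unit 3B 632.45 → $630; Unit PH1 857.55 → $860.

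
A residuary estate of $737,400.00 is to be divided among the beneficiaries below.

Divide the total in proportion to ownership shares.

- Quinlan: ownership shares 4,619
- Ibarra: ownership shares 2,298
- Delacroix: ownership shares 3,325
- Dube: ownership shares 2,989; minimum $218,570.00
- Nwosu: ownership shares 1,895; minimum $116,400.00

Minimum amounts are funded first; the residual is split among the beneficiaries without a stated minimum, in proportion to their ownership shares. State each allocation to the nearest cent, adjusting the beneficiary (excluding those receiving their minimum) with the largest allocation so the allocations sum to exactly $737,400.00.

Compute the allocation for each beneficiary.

Minimums first: Dube $218,570.00; Nwosu $116,400.00. Remaining pool $402,430.00.
Remaining pool split over remaining ownership shares 10,242: Quinlan 181,490.3505 → $181,490.35; Ibarra 90,293.3158 → $90,293.32; Delacroix 130,646.3337 → $130,646.33.

Quinlan: $181,490.35; Ibarra: $90,293.32; Delacroix: $130,646.33; Dube: $218,570.00; Nwosu: $116,400.00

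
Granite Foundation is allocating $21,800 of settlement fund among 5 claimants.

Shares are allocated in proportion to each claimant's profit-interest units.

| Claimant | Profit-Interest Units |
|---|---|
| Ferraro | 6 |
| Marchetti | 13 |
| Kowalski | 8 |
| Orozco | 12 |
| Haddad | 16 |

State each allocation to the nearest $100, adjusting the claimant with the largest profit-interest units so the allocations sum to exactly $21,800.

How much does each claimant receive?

Ferraro: $2,400 · Marchetti: $5,200 · Kowalski: $3,200 · Orozco: $4,800 · Haddad: $6,200

Sum of profit-interest units: 6 + 13 + 8 + 12 + 16 = 55.
Unrounded shares: Ferraro 2,378.18; Marchetti 5,152.73; Kowalski 3,170.91; Orozco 4,756.36; Haddad 6,341.82.
At nearest $100: Ferraro $2,400; Marchetti $5,200; Kowalski $3,200; Orozco $4,800; Haddad $6,300. Sum = $21,900.
Difference $21,800 − $21,900 = −$100 applied to largest profit-interest units (Haddad): Haddad becomes $6,200.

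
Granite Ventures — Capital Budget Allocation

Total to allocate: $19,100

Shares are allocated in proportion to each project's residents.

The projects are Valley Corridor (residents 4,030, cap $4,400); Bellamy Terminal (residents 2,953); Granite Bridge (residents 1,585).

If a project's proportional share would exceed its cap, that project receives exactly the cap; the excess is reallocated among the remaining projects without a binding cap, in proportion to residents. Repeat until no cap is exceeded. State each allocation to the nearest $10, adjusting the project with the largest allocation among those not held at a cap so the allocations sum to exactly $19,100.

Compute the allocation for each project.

Valley Corridor: $4,400; Bellamy Terminal: $9,570; Granite Bridge: $5,130

Sum of residents: 8,568.
Pro-rata shares before constraints: Valley Corridor 8,983.78; Bellamy Terminal 6,582.90; Granite Bridge 3,533.32.
Capped: Valley Corridor ($4,400); balance $14,700 reallocated over remaining residents 4,538.
Shares after redistribution: Bellamy Terminal 9,565.69 → $9,570; Granite Bridge 5,134.31 → $5,130.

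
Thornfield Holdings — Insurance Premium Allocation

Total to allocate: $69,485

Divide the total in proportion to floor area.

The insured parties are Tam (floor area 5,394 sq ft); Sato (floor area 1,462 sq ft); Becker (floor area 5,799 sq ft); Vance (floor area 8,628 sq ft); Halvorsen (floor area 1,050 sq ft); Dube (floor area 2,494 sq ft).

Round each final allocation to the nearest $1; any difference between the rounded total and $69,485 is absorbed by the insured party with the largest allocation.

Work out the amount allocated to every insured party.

Total floor area = 24,827.
Unrounded shares: Tam 5,394/24,827 × $69,485 = 15,096.55; Sato 1,462/24,827 × $69,485 = 4,091.80; Becker 5,799/24,827 × $69,485 = 16,230.05; Vance 8,628/24,827 × $69,485 = 24,147.77; Halvorsen 1,050/24,827 × $69,485 = 2,938.71; Dube 2,494/24,827 × $69,485 = 6,980.13.
Rounded to nearest $1: Tam $15,097; Sato $4,092; Becker $16,230; Vance $24,148; Halvorsen $2,939; Dube $6,980. Sum = $69,486.
Difference $69,485 − $69,486 = −$1 applied to largest allocation (Vance): Vance becomes $24,147.

Tam: $15,097; Sato: $4,092; Becker: $16,230; Vance: $24,147; Halvorsen: $2,939; Dube: $6,980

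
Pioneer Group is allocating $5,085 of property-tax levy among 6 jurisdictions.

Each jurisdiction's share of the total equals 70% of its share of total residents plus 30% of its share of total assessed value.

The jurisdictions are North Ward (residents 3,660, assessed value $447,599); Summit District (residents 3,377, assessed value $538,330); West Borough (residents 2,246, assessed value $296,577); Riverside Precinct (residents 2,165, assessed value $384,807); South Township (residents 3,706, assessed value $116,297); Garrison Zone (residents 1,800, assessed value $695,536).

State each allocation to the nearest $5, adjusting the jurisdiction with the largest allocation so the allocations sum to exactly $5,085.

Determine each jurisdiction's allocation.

North Ward: $1,045 · Summit District: $1,040 · West Borough: $655 · Riverside Precinct: $690 · South Township: $850 · Garrison Zone: $805

Residents total 16,954; assessed value total 2,479,146.
Composite weights (70% residents + 30% assessed value): North Ward 0.2053; Summit District 0.2046; West Borough 0.1286; Riverside Precinct 0.1360; South Township 0.1671; Garrison Zone 0.1585.
Pro-rata amounts: North Ward 1,043.84; Summit District 1,040.25; West Borough 654.04; Riverside Precinct 691.33; South Township 849.64; Garrison Zone 805.90.
After rounding ($5): North Ward $1,045; Summit District $1,040; West Borough $655; Riverside Precinct $690; South Township $850; Garrison Zone $805. Sum = $5,085.
No rounding difference to absorb.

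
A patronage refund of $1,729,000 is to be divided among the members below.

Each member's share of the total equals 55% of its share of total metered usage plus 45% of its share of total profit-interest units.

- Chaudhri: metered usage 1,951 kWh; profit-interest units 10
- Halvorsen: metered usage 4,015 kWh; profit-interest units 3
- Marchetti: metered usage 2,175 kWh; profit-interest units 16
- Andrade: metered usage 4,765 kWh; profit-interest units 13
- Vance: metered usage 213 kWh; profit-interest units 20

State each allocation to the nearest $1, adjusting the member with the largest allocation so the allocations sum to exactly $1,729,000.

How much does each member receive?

Metered usage total 13,119; profit-interest units total 62.
Combined weights (55% metered usage + 45% profit-interest units): Chaudhri 0.1544; Halvorsen 0.1901; Marchetti 0.2073; Andrade 0.2941; Vance 0.1541.
Unrounded shares: Chaudhri 266,913.04; Halvorsen 328,680.76; Marchetti 358,445.17; Andrade 508,537.55; Vance 266,423.49.
Rounded to nearest $1: Chaudhri $266,913; Halvorsen $328,681; Marchetti $358,445; Andrade $508,538; Vance $266,423. Sum = $1,729,000.
Sum already equals the total — no adjustment.

Chaudhri: $266,913; Halvorsen: $328,681; Marchetti: $358,445; Andrade: $508,538; Vance: $266,423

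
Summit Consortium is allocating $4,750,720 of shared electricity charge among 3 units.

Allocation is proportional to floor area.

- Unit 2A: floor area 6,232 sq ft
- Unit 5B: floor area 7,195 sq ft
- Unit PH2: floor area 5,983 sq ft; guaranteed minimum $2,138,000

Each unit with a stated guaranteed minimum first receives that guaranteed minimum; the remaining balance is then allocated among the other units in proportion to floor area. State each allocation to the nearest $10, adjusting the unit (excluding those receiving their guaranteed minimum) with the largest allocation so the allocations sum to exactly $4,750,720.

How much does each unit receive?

Unit 2A: $1,212,670 · Unit 5B: $1,400,050 · Unit PH2: $2,138,000

Minimums first: Unit PH2 $2,138,000. Balance $2,612,720.
Balance split over remaining floor area 13,427: Unit 2A 1,212,666.35 → $1,212,670; Unit 5B 1,400,053.65 → $1,400,050.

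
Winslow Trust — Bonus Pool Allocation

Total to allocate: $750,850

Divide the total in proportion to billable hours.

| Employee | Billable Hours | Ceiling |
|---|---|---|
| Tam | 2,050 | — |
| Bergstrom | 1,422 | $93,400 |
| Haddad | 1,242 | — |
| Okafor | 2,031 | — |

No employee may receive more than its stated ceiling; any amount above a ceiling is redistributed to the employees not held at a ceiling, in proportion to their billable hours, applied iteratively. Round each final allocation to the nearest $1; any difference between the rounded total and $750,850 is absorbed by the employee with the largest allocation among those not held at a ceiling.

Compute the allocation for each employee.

Combined billable hours = 6,745.
Proportional shares (ignoring caps): Tam 228,204.97; Bergstrom 158,296.32; Haddad 138,258.81; Okafor 226,089.90.
Held at cap: Bergstrom ($93,400); residual $657,450 reallocated over remaining billable hours 5,323.
Redistributed shares: Tam 253,197.91 → $253,198; Haddad 153,400.88 → $153,401; Okafor 250,851.20 → $250,851.

Tam: $253,198; Bergstrom: $93,400; Haddad: $153,401; Okafor: $250,851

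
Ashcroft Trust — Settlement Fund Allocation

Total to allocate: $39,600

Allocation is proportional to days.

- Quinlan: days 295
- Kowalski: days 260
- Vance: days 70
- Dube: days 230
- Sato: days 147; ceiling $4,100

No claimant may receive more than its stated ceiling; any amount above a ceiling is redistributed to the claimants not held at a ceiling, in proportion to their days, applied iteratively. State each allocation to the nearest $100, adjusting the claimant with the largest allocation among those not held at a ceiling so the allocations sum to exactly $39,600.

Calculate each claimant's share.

Quinlan: $12,300 · Kowalski: $10,800 · Vance: $2,900 · Dube: $9,500 · Sato: $4,100

Days total: 1,002.
Proportional shares (ignoring caps): Quinlan 11,658.68; Kowalski 10,275.45; Vance 2,766.47; Dube 9,089.82; Sato 5,809.58.
Held at cap: Sato ($4,100); remaining pool $35,500 reallocated over remaining days 855.
Shares after redistribution: Quinlan 12,248.54 → $12,200; Kowalski 10,795.32 → $10,800; Vance 2,906.43 → $2,900; Dube 9,549.71 → $9,500.
Rounding difference +$100 applied to Quinlan → $12,300.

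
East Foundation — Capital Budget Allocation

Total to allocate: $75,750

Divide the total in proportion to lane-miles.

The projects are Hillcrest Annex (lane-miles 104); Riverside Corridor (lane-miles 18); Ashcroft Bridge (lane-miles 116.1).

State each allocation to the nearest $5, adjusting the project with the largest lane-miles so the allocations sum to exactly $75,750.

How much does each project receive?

Sum of lane-miles: 238.1.
Pro-rata amounts: Hillcrest Annex 104/238.1 × $75,750 = 33,086.94; Riverside Corridor 18/238.1 × $75,750 = 5,726.59; Ashcroft Bridge 116.1/238.1 × $75,750 = 36,936.48.
Rounded to nearest $5: Hillcrest Annex $33,085; Riverside Corridor $5,725; Ashcroft Bridge $36,935. Sum = $75,745.
Difference $75,750 − $75,745 = +$5 applied to largest lane-miles (Ashcroft Bridge): Ashcroft Bridge becomes $36,940.

Hillcrest Annex: $33,085 · Riverside Corridor: $5,725 · Ashcroft Bridge: $36,940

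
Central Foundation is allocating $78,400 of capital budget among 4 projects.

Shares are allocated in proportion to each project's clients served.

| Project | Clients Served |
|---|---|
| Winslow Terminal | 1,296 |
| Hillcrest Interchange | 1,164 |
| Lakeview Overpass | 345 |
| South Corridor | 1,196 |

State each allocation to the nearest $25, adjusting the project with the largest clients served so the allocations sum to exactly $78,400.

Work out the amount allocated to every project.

Winslow Terminal: $25,425 · Hillcrest Interchange: $22,800 · Lakeview Overpass: $6,750 · South Corridor: $23,425

Clients served total: 1,296 + 1,164 + 345 + 1,196 = 4,001.
Unrounded shares: Winslow Terminal 25,395.25; Hillcrest Interchange 22,808.70; Lakeview Overpass 6,760.31; South Corridor 23,435.74.
Rounded to nearest $25: Winslow Terminal $25,400; Hillcrest Interchange $22,800; Lakeview Overpass $6,750; South Corridor $23,425. Sum = $78,375.
Difference $78,400 − $78,375 = +$25 applied to largest clients served (Winslow Terminal): Winslow Terminal becomes $25,425.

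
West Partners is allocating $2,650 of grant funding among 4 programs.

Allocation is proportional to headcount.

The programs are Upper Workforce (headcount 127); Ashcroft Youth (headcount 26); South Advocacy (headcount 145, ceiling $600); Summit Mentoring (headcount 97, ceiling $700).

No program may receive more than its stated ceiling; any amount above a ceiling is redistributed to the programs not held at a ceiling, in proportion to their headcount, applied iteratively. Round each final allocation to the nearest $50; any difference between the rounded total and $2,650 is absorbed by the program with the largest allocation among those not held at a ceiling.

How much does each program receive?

Upper Workforce: $1,100 | Ashcroft Youth: $250 | South Advocacy: $600 | Summit Mentoring: $700

Total headcount = 395.
Proportional shares (ignoring caps): Upper Workforce 852.03; Ashcroft Youth 174.43; South Advocacy 972.78; Summit Mentoring 650.76.
Cap binds for South Advocacy ($600); balance $2,050 reallocated over remaining headcount 250.
Cap binds for Summit Mentoring ($700); balance $1,350 reallocated over remaining headcount 153.
Redistributed shares: Upper Workforce 1,120.59 → $1,100; Ashcroft Youth 229.41 → $250.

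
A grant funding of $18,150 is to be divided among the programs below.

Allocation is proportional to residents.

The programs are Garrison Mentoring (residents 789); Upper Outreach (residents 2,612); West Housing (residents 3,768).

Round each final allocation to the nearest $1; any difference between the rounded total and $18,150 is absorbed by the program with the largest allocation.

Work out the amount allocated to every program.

Total residents = 7,169.
Raw shares: Garrison Mentoring 789/7,169 × $18,150 = 1,997.54; Upper Outreach 2,612/7,169 × $18,150 = 6,612.89; West Housing 3,768/7,169 × $18,150 = 9,539.57.
After rounding ($1): Garrison Mentoring $1,998; Upper Outreach $6,613; West Housing $9,540. Sum = $18,151.
Difference $18,150 − $18,151 = −$1 applied to largest allocation (West Housing): West Housing becomes $9,539.

Garrison Mentoring: $1,998 · Upper Outreach: $6,613 · West Housing: $9,539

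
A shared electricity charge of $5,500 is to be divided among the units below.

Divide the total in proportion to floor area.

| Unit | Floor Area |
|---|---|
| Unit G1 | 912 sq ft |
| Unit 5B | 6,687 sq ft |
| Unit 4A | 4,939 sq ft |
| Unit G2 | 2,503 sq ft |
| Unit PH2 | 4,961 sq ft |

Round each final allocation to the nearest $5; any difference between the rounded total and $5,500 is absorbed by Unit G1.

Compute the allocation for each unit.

Unit G1: $245; Unit 5B: $1,840; Unit 4A: $1,360; Unit G2: $690; Unit PH2: $1,365

Floor area total: 20,002.
Proportional shares: Unit G1 912/20,002 × $5,500 = 250.77; Unit 5B 6,687/20,002 × $5,500 = 1,838.74; Unit 4A 4,939/20,002 × $5,500 = 1,358.09; Unit G2 2,503/20,002 × $5,500 = 688.26; Unit PH2 4,961/20,002 × $5,500 = 1,364.14.
After rounding ($5): Unit G1 $250; Unit 5B $1,840; Unit 4A $1,360; Unit G2 $690; Unit PH2 $1,365. Sum = $5,505.
Difference $5,500 − $5,505 = −$5 applied to Unit G1: Unit G1 becomes $245.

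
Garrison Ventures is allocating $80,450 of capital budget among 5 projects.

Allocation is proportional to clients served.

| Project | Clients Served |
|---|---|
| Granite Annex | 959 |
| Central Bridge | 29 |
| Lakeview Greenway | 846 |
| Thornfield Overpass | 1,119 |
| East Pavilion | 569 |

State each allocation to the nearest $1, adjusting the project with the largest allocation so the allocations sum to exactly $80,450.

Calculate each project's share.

Granite Annex: $21,906; Central Bridge: $662; Lakeview Greenway: $19,324; Thornfield Overpass: $25,561; East Pavilion: $12,997

Total clients served = 3,522.
Proportional shares: Granite Annex 959/3,522 × $80,450 = 21,905.61; Central Bridge 29/3,522 × $80,450 = 662.42; Lakeview Greenway 846/3,522 × $80,450 = 19,324.45; Thornfield Overpass 1,119/3,522 × $80,450 = 25,560.35; East Pavilion 569/3,522 × $80,450 = 12,997.17.
At nearest $1: Granite Annex $21,906; Central Bridge $662; Lakeview Greenway $19,324; Thornfield Overpass $25,560; East Pavilion $12,997. Sum = $80,449.
Difference $80,450 − $80,449 = +$1 applied to largest allocation (Thornfield Overpass): Thornfield Overpass becomes $25,561.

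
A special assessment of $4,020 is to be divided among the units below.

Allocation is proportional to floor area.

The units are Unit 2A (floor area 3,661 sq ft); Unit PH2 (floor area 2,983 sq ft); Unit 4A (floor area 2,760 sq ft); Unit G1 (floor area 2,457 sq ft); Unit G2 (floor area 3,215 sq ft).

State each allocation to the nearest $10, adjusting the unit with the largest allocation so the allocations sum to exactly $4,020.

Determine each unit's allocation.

Unit 2A: $960 · Unit PH2: $800 · Unit 4A: $740 · Unit G1: $660 · Unit G2: $860

Total floor area = 15,076.
Unrounded shares: Unit 2A 3,661/15,076 × $4,020 = 976.20; Unit PH2 2,983/15,076 × $4,020 = 795.41; Unit 4A 2,760/15,076 × $4,020 = 735.95; Unit G1 2,457/15,076 × $4,020 = 655.16; Unit G2 3,215/15,076 × $4,020 = 857.28.
After rounding ($10): Unit 2A $980; Unit PH2 $800; Unit 4A $740; Unit G1 $660; Unit G2 $860. Sum = $4,040.
Difference $4,020 − $4,040 = −$20 applied to largest allocation (Unit 2A): Unit 2A becomes $960.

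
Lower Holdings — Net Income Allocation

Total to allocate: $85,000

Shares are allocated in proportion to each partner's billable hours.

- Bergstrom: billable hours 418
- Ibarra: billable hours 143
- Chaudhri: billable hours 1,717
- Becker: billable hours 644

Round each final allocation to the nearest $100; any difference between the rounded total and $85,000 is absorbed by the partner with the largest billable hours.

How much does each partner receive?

Bergstrom: $12,200; Ibarra: $4,200; Chaudhri: $49,900; Becker: $18,700

Total billable hours = 418 + 143 + 1,717 + 644 = 2,922.
Pro-rata amounts: Bergstrom 12,159.48; Ibarra 4,159.82; Chaudhri 49,946.95; Becker 18,733.74.
After rounding ($100): Bergstrom $12,200; Ibarra $4,200; Chaudhri $49,900; Becker $18,700. Sum = $85,000.
Rounded total matches; no reconciliation needed.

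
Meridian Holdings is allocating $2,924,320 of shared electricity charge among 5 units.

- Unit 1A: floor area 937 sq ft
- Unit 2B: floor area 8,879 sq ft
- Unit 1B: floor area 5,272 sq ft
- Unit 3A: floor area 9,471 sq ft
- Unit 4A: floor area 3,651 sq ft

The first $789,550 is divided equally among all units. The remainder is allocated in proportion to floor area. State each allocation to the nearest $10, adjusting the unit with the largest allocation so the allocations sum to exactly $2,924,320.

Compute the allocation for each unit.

Equal tier: $789,550 ÷ 5 = $157,910 apiece.
Remainder $2,134,770 by floor area (total 28,210): Unit 1A 70,906.75 → $70,910; Unit 2B 671,911.48 → $671,910; Unit 1B 398,954.54 → $398,950; Unit 3A 716,710.62 → $716,710; Unit 4A 276,286.61 → $276,290.
Totals: Unit 1A $157,910 + $70,910 = $228,820; Unit 2B $157,910 + $671,910 = $829,820; Unit 1B $157,910 + $398,950 = $556,860; Unit 3A $157,910 + $716,710 = $874,620; Unit 4A $157,910 + $276,290 = $434,200.

Unit 1A: $228,820; Unit 2B: $829,820; Unit 1B: $556,860; Unit 3A: $874,620; Unit 4A: $434,200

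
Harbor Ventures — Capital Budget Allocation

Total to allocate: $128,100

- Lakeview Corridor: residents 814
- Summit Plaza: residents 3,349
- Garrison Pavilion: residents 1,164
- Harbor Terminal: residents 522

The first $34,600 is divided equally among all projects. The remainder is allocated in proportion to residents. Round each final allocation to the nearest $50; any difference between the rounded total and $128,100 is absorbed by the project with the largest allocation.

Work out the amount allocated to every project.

First tranche $34,600 split equally: $8,650 each.
Remainder $93,500 by residents (total 5,849): Lakeview Corridor 13,012.31 → $13,000; Summit Plaza 53,535.90 → $53,550; Garrison Pavilion 18,607.28 → $18,600; Harbor Terminal 8,344.50 → $8,350.
Totals: Lakeview Corridor $8,650 + $13,000 = $21,650; Summit Plaza $8,650 + $53,550 = $62,200; Garrison Pavilion $8,650 + $18,600 = $27,250; Harbor Terminal $8,650 + $8,350 = $17,000.

Lakeview Corridor: $21,650 | Summit Plaza: $62,200 | Garrison Pavilion: $27,250 | Harbor Terminal: $17,000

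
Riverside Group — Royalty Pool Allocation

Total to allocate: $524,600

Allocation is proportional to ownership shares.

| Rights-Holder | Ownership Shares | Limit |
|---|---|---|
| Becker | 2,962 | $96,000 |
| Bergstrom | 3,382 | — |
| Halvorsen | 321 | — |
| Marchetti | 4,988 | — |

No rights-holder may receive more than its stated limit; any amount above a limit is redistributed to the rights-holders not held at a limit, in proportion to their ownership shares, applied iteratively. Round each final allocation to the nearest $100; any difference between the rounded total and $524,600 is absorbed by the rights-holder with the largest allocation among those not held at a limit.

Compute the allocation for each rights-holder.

Combined ownership shares = 11,653.
Unconstrained shares: Becker 133,344.65; Bergstrom 152,252.40; Halvorsen 14,450.92; Marchetti 224,552.03.
Cap binds for Becker ($96,000); residual $428,600 reallocated over remaining ownership shares 8,691.
Redistributed shares: Bergstrom 166,784.63 → $166,800; Halvorsen 15,830.24 → $15,800; Marchetti 245,985.13 → $246,000.

Becker: $96,000 · Bergstrom: $166,800 · Halvorsen: $15,800 · Marchetti: $246,000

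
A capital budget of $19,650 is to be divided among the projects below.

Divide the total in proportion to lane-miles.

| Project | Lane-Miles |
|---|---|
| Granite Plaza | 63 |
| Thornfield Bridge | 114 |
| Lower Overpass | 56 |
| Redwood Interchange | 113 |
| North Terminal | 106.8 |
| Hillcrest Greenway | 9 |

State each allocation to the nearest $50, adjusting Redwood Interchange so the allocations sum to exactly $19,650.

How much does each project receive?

Granite Plaza: $2,700 · Thornfield Bridge: $4,850 · Lower Overpass: $2,400 · Redwood Interchange: $4,750 · North Terminal: $4,550 · Hillcrest Greenway: $400

Lane-miles total: 461.8.
Raw shares: Granite Plaza 63/461.8 × $19,650 = 2,680.71; Thornfield Bridge 114/461.8 × $19,650 = 4,850.80; Lower Overpass 56/461.8 × $19,650 = 2,382.85; Redwood Interchange 113/461.8 × $19,650 = 4,808.25; North Terminal 106.8/461.8 × $19,650 = 4,544.43; Hillcrest Greenway 9/461.8 × $19,650 = 382.96.
After rounding ($50): Granite Plaza $2,700; Thornfield Bridge $4,850; Lower Overpass $2,400; Redwood Interchange $4,800; North Terminal $4,550; Hillcrest Greenway $400. Sum = $19,700.
Difference $19,650 − $19,700 = −$50 applied to Redwood Interchange: Redwood Interchange becomes $4,750.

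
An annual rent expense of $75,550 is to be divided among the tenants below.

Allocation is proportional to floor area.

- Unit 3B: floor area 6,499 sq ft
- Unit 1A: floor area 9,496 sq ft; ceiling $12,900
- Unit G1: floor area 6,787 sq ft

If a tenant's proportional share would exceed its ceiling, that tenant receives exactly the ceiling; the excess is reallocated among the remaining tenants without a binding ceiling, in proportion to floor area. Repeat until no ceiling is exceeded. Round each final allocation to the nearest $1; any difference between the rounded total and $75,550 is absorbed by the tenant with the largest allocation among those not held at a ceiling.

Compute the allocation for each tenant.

Unit 3B: $30,646 | Unit 1A: $12,900 | Unit G1: $32,004

Total floor area = 22,782.
Proportional shares (ignoring caps): Unit 3B 21,552.08; Unit 1A 31,490.77; Unit G1 22,507.15.
Held at cap: Unit 1A ($12,900); residual $62,650 reallocated over remaining floor area 13,286.
Remaining shares: Unit 3B 30,645.97 → $30,646; Unit G1 32,004.03 → $32,004.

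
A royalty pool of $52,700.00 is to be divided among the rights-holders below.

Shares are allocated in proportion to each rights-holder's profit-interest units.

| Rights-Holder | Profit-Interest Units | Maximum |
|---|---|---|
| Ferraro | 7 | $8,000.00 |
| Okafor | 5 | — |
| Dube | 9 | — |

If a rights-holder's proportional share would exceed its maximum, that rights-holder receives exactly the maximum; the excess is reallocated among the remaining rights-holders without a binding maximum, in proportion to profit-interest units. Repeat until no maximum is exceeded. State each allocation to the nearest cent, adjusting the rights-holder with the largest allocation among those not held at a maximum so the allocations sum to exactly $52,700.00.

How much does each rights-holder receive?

Ferraro: $8,000.00 | Okafor: $15,964.29 | Dube: $28,735.71

Total profit-interest units = 21.
Unconstrained shares: Ferraro 17,566.6667; Okafor 12,547.6190; Dube 22,585.7143.
Held at cap: Ferraro ($8,000.00); residual $44,700.00 reallocated over remaining profit-interest units 14.
Shares after redistribution: Okafor 15,964.2857 → $15,964.29; Dube 28,735.7143 → $28,735.71.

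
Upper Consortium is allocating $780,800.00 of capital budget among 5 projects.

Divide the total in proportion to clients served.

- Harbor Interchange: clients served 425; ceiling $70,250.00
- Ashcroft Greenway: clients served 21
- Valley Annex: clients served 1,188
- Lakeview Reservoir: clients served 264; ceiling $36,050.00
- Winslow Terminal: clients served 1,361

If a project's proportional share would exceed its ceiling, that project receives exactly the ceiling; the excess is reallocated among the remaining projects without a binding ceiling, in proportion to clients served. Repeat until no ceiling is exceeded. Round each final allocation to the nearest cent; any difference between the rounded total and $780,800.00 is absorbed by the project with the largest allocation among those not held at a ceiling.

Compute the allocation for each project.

Harbor Interchange: $70,250.00 | Ashcroft Greenway: $5,511.48 | Valley Annex: $311,792.22 | Lakeview Reservoir: $36,050.00 | Winslow Terminal: $357,196.30

Total clients served = 3,259.
Pro-rata shares before constraints: Harbor Interchange 101,822.64498; Ashcroft Greenway 5,031.2366; Valley Annex 284,624.2406; Lakeview Reservoir 63,249.8312; Winslow Terminal 326,072.0466.
Capped: Harbor Interchange ($70,250.00), Lakeview Reservoir ($36,050.00); remaining pool $674,500.00 reallocated over remaining clients served 2,570.
Remaining shares: Ashcroft Greenway 5,511.4786 → $5,511.48; Valley Annex 311,792.2179 → $311,792.22; Winslow Terminal 357,196.3035 → $357,196.30.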